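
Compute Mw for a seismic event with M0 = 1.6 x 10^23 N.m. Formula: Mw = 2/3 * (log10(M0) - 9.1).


log10(M0) = log10(1.6 x 10^23) = 23.2041
Mw = 2/3 * (23.2041 - 9.1)
= 2/3 * 14.1041
= 9.4

9.4


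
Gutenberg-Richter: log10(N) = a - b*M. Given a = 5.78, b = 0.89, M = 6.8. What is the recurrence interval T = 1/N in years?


log10(N) = 5.78 - 0.89*6.8 = -0.272
N = 10^-0.272 = 0.534564
T = 1/N = 1/0.534564 = 1.8707 years

1.8707


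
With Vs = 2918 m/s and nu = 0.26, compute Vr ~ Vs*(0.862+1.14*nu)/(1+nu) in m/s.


Numerator factor = 0.862 + 1.14*0.26 = 1.1584
Denominator = 1 + 0.26 = 1.26
Vr = 2918 * 1.1584 / 1.26 = 2682.71 m/s

2682.71


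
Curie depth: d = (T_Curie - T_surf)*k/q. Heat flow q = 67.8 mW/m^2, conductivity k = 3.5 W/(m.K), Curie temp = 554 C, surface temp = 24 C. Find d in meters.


T_Curie - T_surf = 554 - 24 = 530 C
Convert q to W/m^2: 67.8 mW/m^2 = 0.0678 W/m^2
d = 530 * 3.5 / 0.0678 = 27359.88 m

27359.88


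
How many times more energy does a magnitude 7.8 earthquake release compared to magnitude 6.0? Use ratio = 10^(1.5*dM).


M2 - M1 = 7.8 - 6.0 = 1.8
1.5 * 1.8 = 2.7
ratio = 10^2.7 = 501.19

501.19


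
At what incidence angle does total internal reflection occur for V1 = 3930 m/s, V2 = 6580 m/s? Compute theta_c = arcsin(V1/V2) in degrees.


V1/V2 = 3930/6580 = 0.597264
theta_c = arcsin(0.597264) = 36.6742 degrees

36.6742


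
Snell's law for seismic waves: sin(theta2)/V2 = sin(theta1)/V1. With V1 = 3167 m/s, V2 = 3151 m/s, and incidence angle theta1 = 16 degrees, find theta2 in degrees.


sin(theta1) = sin(16 deg) = 0.275637
sin(theta2) = V2/V1 * sin(theta1) = 3151/3167 * 0.275637 = 0.274245
theta2 = arcsin(0.274245) = 15.917 degrees

15.917


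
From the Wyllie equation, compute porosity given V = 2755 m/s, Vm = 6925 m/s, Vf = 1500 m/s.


1/V - 1/Vm = 1/2755 - 1/6925 = 0.00021857
1/Vf - 1/Vm = 1/1500 - 1/6925 = 0.00052226
phi = 0.00021857 / 0.00052226 = 0.4185

0.4185


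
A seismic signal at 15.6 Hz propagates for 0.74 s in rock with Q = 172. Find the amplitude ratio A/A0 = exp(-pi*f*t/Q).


pi*f*t/Q = pi*15.6*0.74/172 = 0.210852
A/A0 = exp(-0.210852) = 0.809894

0.809894


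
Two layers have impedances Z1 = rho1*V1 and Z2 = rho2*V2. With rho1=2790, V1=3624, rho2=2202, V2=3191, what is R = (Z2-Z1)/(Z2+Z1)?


Z1 = 2790 * 3624 = 10110960
Z2 = 2202 * 3191 = 7026582
R = (7026582 - 10110960) / (7026582 + 10110960) = -3084378 / 17137542 = -0.18

-0.18


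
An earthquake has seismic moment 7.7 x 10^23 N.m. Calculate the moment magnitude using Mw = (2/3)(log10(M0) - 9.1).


log10(M0) = log10(7.7 x 10^23) = 23.8865
Mw = 2/3 * (23.8865 - 9.1)
= 2/3 * 14.7865
= 9.86

9.86


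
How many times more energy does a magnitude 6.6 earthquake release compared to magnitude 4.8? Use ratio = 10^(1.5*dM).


M2 - M1 = 6.6 - 4.8 = 1.8
1.5 * 1.8 = 2.7
ratio = 10^2.7 = 501.19

501.19


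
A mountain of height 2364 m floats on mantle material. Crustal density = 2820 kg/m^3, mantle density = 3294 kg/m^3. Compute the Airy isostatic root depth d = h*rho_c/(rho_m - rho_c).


rho_m - rho_c = 3294 - 2820 = 474
d = 2364 * 2820 / 474
= 6666480 / 474
= 14064.3 m

14064.3


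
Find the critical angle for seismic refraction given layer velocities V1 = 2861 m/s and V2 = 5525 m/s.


V1/V2 = 2861/5525 = 0.517828
theta_c = arcsin(0.517828) = 31.1867 degrees

31.1867


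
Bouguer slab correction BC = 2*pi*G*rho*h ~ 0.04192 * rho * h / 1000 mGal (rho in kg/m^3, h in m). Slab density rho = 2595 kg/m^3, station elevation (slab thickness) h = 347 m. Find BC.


BC = 0.04192 * rho * h / 1000
= 0.04192 * 2595 * 347 / 1000
= 37.7475 mGal

37.7475


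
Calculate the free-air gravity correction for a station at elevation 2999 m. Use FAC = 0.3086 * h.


FAC = 0.3086 * h
= 0.3086 * 2999
= 925.4914 mGal

925.4914


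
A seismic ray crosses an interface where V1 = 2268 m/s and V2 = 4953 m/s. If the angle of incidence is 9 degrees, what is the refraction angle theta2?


sin(theta1) = sin(9 deg) = 0.156434
sin(theta2) = V2/V1 * sin(theta1) = 4953/2268 * 0.156434 = 0.341631
theta2 = arcsin(0.341631) = 19.9763 degrees

19.9763


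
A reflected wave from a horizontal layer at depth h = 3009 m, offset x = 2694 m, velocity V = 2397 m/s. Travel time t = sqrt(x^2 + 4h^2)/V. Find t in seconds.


x^2 + 4h^2 = 2694^2 + 4*3009^2 = 7257636 + 36216324 = 43473960
sqrt(43473960) = 6593.4786
t = 6593.4786 / 2397 = 2.7507 s

2.7507


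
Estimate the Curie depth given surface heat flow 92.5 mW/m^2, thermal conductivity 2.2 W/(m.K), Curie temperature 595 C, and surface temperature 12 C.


T_Curie - T_surf = 595 - 12 = 583 C
Convert q to W/m^2: 92.5 mW/m^2 = 0.0925 W/m^2
d = 583 * 2.2 / 0.0925 = 13865.95 m

13865.95


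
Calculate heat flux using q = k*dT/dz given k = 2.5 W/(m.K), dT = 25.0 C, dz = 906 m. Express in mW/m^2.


q = k * dT / dz * 1000
= 2.5 * 25.0 / 906 * 1000
= 0.068985 * 1000
= 68.9845 mW/m^2

68.9845


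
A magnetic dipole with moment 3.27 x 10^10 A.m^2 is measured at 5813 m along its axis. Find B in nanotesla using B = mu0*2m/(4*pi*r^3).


m = 3.27 x 10^10 = 32700000000 A.m^2
2m = 65400000000 A.m^2
r^3 = 5813^3 = 196426902797
B = (4pi*10^-7) * 65400000000 / (4*pi * 196426902797) * 1e9
= 82184.063818 / 2468373259177.81 * 1e9
= 33.2948 nT

33.2948


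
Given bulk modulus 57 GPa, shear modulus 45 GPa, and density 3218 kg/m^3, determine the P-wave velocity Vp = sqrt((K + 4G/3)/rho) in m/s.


First compute the effective modulus:
K + 4G/3 = 57e9 + 4*45e9/3 = 117000000000.0 Pa
Then divide by density:
117000000000.0 / 3218 = 36357986.3269 Pa/(kg/m^3)
Take the square root:
Vp = sqrt(36357986.3269) = 6029.76 m/s

6029.76


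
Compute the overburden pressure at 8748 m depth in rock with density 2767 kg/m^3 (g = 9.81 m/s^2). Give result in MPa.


P = rho * g * z / 1e6
= 2767 * 9.81 * 8748 / 1e6
= 237458073.96 / 1e6
= 237.4581 MPa

237.4581


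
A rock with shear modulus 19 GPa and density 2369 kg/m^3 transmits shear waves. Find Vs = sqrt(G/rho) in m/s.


Convert G to Pa: G = 19e9 Pa
Compute G/rho = 19e9 / 2369 = 8020261.7138
Vs = sqrt(8020261.7138) = 2832.01 m/s

2832.01


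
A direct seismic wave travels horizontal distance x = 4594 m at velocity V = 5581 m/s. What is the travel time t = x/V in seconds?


t = x / V
= 4594 / 5581
= 0.8231 s

0.8231


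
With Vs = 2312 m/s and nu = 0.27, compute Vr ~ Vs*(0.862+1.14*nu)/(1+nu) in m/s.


Numerator factor = 0.862 + 1.14*0.27 = 1.1698
Denominator = 1 + 0.27 = 1.27
Vr = 2312 * 1.1698 / 1.27 = 2129.59 m/s

2129.59


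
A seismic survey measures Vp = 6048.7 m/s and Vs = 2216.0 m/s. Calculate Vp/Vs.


Vp/Vs = 6048.7 / 2216.0
= 2.7296

2.7296


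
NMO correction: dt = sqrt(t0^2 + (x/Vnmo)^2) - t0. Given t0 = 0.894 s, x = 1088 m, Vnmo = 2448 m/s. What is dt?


x/Vnmo = 1088/2448 = 0.444444
(x/Vnmo)^2 = 0.197531
t0^2 = 0.799236
sqrt(0.799236 + 0.197531) = 0.998382
dt = 0.998382 - 0.894 = 0.104382

0.104382


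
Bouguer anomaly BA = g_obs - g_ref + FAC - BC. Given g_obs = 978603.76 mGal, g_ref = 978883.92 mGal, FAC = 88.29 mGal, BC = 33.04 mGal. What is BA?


BA = g_obs - g_ref + FAC - BC
= 978603.76 - 978883.92 + 88.29 - 33.04
= -224.91 mGal

-224.91


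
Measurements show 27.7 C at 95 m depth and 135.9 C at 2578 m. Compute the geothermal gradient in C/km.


dT = 135.9 - 27.7 = 108.2 C
dz = 2578 - 95 = 2483 m
gradient = dT/dz * 1000 = 108.2/2483 * 1000 = 43.5763 C/km

43.5763


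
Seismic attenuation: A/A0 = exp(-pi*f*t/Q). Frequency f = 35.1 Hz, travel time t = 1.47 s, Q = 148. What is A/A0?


pi*f*t/Q = pi*35.1*1.47/148 = 1.095248
A/A0 = exp(-1.095248) = 0.334457

0.334457


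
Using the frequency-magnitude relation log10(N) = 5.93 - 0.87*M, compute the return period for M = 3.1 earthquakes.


log10(N) = 5.93 - 0.87*3.1 = 3.233
N = 10^3.233 = 1710.015315
T = 1/N = 1/1710.015315 = 0.0006 years

6.000000e-04


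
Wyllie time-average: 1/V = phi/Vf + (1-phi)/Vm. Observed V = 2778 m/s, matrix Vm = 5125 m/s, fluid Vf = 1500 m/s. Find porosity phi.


1/V - 1/Vm = 1/2778 - 1/5125 = 0.00016485
1/Vf - 1/Vm = 1/1500 - 1/5125 = 0.00047154
phi = 0.00016485 / 0.00047154 = 0.3496

0.3496


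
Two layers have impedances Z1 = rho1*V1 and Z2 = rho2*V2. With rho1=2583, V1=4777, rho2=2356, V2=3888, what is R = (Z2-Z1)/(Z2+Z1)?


Z1 = 2583 * 4777 = 12338991
Z2 = 2356 * 3888 = 9160128
R = (9160128 - 12338991) / (9160128 + 12338991) = -3178863 / 21499119 = -0.1479

-0.1479


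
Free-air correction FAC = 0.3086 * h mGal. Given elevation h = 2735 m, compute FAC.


FAC = 0.3086 * h
= 0.3086 * 2735
= 844.021 mGal

844.021


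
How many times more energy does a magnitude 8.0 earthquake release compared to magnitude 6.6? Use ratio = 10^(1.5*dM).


M2 - M1 = 8.0 - 6.6 = 1.4
1.5 * 1.4 = 2.1
ratio = 10^2.1 = 125.89

125.89


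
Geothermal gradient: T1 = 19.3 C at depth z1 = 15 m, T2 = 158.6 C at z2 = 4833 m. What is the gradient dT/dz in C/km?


dT = 158.6 - 19.3 = 139.3 C
dz = 4833 - 15 = 4818 m
gradient = dT/dz * 1000 = 139.3/4818 * 1000 = 28.9124 C/km

28.9124


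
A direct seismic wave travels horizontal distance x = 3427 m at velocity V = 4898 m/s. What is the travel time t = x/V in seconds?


t = x / V
= 3427 / 4898
= 0.6997 s

0.6997


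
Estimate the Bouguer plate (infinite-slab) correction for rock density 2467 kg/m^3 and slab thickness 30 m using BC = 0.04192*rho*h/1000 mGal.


BC = 0.04192 * rho * h / 1000
= 0.04192 * 2467 * 30 / 1000
= 3.1025 mGal

3.1025


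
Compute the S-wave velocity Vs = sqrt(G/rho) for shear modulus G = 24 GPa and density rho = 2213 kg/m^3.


Convert G to Pa: G = 24e9 Pa
Compute G/rho = 24e9 / 2213 = 10845006.7781
Vs = sqrt(10845006.7781) = 3293.18 m/s

3293.18


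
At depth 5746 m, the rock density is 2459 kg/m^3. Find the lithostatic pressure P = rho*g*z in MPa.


P = rho * g * z / 1e6
= 2459 * 9.81 * 5746 / 1e6
= 138609551.34 / 1e6
= 138.6096 MPa

138.6096


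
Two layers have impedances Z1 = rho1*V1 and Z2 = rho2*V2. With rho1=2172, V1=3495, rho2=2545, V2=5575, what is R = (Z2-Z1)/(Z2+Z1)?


Z1 = 2172 * 3495 = 7591140
Z2 = 2545 * 5575 = 14188375
R = (14188375 - 7591140) / (14188375 + 7591140) = 6597235 / 21779515 = 0.3029

0.3029


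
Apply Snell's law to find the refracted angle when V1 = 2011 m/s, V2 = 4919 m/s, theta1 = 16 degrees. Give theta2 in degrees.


sin(theta1) = sin(16 deg) = 0.275637
sin(theta2) = V2/V1 * sin(theta1) = 4919/2011 * 0.275637 = 0.674222
theta2 = arcsin(0.674222) = 42.3938 degrees

42.3938


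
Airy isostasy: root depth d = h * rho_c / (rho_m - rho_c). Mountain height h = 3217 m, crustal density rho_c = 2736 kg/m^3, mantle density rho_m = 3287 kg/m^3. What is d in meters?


rho_m - rho_c = 3287 - 2736 = 551
d = 3217 * 2736 / 551
= 8801712 / 551
= 15974.07 m

15974.07


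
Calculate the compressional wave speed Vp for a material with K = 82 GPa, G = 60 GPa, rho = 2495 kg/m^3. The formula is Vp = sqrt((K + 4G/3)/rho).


First compute the effective modulus:
K + 4G/3 = 82e9 + 4*60e9/3 = 162000000000.0 Pa
Then divide by density:
162000000000.0 / 2495 = 64929859.7194 Pa/(kg/m^3)
Take the square root:
Vp = sqrt(64929859.7194) = 8057.91 m/s

8057.91


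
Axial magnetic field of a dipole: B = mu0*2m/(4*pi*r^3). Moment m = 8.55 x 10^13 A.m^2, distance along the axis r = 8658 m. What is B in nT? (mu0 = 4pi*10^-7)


m = 8.55 x 10^13 = 85500000000000 A.m^2
2m = 171000000000000 A.m^2
r^3 = 8658^3 = 649012026312
B = (4pi*10^-7) * 171000000000000 / (4*pi * 649012026312) * 1e9
= 214884937.505542 / 8155725655812.82 * 1e9
= 26347.7398 nT

26347.7398


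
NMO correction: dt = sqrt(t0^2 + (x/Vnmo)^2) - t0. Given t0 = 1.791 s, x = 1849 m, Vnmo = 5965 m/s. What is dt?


x/Vnmo = 1849/5965 = 0.309975
(x/Vnmo)^2 = 0.096084
t0^2 = 3.207681
sqrt(3.207681 + 0.096084) = 1.817626
dt = 1.817626 - 1.791 = 0.026626

0.026626


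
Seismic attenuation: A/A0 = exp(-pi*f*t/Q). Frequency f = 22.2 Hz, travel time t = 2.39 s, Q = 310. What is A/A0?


pi*f*t/Q = pi*22.2*2.39/310 = 0.537699
A/A0 = exp(-0.537699) = 0.584091

0.584091


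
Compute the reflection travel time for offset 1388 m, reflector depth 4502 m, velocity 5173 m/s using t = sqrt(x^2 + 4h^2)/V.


x^2 + 4h^2 = 1388^2 + 4*4502^2 = 1926544 + 81072016 = 82998560
sqrt(82998560) = 9110.3545
t = 9110.3545 / 5173 = 1.7611 s

1.7611


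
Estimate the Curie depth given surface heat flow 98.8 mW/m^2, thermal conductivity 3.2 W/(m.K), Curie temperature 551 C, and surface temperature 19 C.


T_Curie - T_surf = 551 - 19 = 532 C
Convert q to W/m^2: 98.8 mW/m^2 = 0.0988 W/m^2
d = 532 * 3.2 / 0.0988 = 17230.77 m

17230.77


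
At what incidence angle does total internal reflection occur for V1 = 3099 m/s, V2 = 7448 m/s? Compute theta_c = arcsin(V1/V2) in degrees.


V1/V2 = 3099/7448 = 0.416085
theta_c = arcsin(0.416085) = 24.5877 degrees

24.5877


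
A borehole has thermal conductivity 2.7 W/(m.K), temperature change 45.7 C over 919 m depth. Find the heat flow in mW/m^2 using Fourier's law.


q = k * dT / dz * 1000
= 2.7 * 45.7 / 919 * 1000
= 0.134266 * 1000
= 134.2655 mW/m^2

134.2655


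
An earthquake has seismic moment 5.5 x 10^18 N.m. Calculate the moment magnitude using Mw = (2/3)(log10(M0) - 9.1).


log10(M0) = log10(5.5 x 10^18) = 18.7404
Mw = 2/3 * (18.7404 - 9.1)
= 2/3 * 9.6404
= 6.43

6.43


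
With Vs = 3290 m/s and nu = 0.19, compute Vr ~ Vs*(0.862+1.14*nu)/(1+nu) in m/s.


Numerator factor = 0.862 + 1.14*0.19 = 1.0786
Denominator = 1 + 0.19 = 1.19
Vr = 3290 * 1.0786 / 1.19 = 2982.01 m/s

2982.01


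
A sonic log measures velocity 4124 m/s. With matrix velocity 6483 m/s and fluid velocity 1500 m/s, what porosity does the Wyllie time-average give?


1/V - 1/Vm = 1/4124 - 1/6483 = 8.823e-05
1/Vf - 1/Vm = 1/1500 - 1/6483 = 0.00051242
phi = 8.823e-05 / 0.00051242 = 0.1722

0.1722


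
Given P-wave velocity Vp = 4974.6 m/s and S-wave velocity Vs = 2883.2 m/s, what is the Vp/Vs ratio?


Vp/Vs = 4974.6 / 2883.2
= 1.7254

1.7254


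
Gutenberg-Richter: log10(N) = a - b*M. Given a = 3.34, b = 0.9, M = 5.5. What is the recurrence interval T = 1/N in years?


log10(N) = 3.34 - 0.9*5.5 = -1.61
N = 10^-1.61 = 0.024547
T = 1/N = 1/0.024547 = 40.738 years

40.738


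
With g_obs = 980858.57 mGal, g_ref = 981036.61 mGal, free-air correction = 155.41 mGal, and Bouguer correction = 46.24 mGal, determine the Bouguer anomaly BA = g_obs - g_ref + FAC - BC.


BA = g_obs - g_ref + FAC - BC
= 980858.57 - 981036.61 + 155.41 - 46.24
= -68.87 mGal

-68.87


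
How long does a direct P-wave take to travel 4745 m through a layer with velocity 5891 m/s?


t = x / V
= 4745 / 5891
= 0.8055 s

0.8055


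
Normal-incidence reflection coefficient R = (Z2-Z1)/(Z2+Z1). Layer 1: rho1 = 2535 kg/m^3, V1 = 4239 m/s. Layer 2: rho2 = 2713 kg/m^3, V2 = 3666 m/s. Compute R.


Z1 = 2535 * 4239 = 10745865
Z2 = 2713 * 3666 = 9945858
R = (9945858 - 10745865) / (9945858 + 10745865) = -800007 / 20691723 = -0.0387

-0.0387


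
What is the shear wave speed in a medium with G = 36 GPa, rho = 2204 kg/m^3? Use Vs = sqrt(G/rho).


Convert G to Pa: G = 36e9 Pa
Compute G/rho = 36e9 / 2204 = 16333938.294
Vs = sqrt(16333938.294) = 4041.53 m/s

4041.53


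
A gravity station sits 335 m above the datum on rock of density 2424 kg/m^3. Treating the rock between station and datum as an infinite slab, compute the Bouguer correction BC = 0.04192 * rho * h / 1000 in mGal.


BC = 0.04192 * rho * h / 1000
= 0.04192 * 2424 * 335 / 1000
= 34.0407 mGal

34.0407


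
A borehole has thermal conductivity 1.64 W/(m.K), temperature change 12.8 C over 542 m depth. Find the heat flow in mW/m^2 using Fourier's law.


q = k * dT / dz * 1000
= 1.64 * 12.8 / 542 * 1000
= 0.038731 * 1000
= 38.7306 mW/m^2

38.7306


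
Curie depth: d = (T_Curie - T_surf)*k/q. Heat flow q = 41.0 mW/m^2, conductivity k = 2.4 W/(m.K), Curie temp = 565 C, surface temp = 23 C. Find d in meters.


T_Curie - T_surf = 565 - 23 = 542 C
Convert q to W/m^2: 41.0 mW/m^2 = 0.041 W/m^2
d = 542 * 2.4 / 0.041 = 31726.83 m

31726.83


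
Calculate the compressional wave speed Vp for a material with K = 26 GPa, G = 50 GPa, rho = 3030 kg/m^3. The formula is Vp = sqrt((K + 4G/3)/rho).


First compute the effective modulus:
K + 4G/3 = 26e9 + 4*50e9/3 = 92666666666.67 Pa
Then divide by density:
92666666666.67 / 3030 = 30583058.3058 Pa/(kg/m^3)
Take the square root:
Vp = sqrt(30583058.3058) = 5530.2 m/s

5530.2


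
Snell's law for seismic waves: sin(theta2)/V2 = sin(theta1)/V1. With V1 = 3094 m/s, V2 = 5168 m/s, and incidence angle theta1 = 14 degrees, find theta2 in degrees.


sin(theta1) = sin(14 deg) = 0.241922
sin(theta2) = V2/V1 * sin(theta1) = 5168/3094 * 0.241922 = 0.404089
theta2 = arcsin(0.404089) = 23.8341 degrees

23.8341


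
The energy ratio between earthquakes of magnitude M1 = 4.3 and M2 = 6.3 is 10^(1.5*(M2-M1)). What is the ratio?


M2 - M1 = 6.3 - 4.3 = 2.0
1.5 * 2.0 = 3.0
ratio = 10^3.0 = 1000.0

1000.0


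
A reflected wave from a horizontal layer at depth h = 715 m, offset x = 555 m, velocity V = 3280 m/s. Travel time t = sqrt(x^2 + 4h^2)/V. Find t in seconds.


x^2 + 4h^2 = 555^2 + 4*715^2 = 308025 + 2044900 = 2352925
sqrt(2352925) = 1533.9247
t = 1533.9247 / 3280 = 0.4677 s

0.4677


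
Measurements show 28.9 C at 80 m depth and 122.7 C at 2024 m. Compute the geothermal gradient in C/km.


dT = 122.7 - 28.9 = 93.8 C
dz = 2024 - 80 = 1944 m
gradient = dT/dz * 1000 = 93.8/1944 * 1000 = 48.251 C/km

48.251


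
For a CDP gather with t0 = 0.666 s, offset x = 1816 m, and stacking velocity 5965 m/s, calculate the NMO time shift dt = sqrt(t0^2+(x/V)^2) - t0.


x/Vnmo = 1816/5965 = 0.304443
(x/Vnmo)^2 = 0.092685
t0^2 = 0.443556
sqrt(0.443556 + 0.092685) = 0.732285
dt = 0.732285 - 0.666 = 0.066285

0.066285


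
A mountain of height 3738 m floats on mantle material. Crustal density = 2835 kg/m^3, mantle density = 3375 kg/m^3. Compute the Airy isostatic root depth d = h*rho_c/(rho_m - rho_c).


rho_m - rho_c = 3375 - 2835 = 540
d = 3738 * 2835 / 540
= 10597230 / 540
= 19624.5 m

19624.5


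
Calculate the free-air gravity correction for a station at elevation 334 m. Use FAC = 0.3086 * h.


FAC = 0.3086 * h
= 0.3086 * 334
= 103.0724 mGal

103.0724


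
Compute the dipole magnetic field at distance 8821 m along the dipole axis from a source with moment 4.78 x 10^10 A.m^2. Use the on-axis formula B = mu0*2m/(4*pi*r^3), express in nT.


m = 4.78 x 10^10 = 47800000000 A.m^2
2m = 95600000000 A.m^2
r^3 = 8821^3 = 686362371661
B = (4pi*10^-7) * 95600000000 / (4*pi * 686362371661) * 1e9
= 120134.503073 / 8625083938042.66 * 1e9
= 13.9285 nT

13.9285


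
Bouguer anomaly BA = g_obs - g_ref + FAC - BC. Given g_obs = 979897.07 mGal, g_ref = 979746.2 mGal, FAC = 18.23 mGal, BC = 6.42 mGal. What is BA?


BA = g_obs - g_ref + FAC - BC
= 979897.07 - 979746.2 + 18.23 - 6.42
= 162.68 mGal

162.68


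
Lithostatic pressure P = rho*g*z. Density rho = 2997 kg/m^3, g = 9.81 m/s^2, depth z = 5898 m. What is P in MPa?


P = rho * g * z / 1e6
= 2997 * 9.81 * 5898 / 1e6
= 173404561.86 / 1e6
= 173.4046 MPa

173.4046


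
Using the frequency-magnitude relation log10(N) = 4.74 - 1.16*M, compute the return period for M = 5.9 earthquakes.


log10(N) = 4.74 - 1.16*5.9 = -2.104
N = 10^-2.104 = 0.00787
T = 1/N = 1/0.00787 = 127.0574 years

127.0574


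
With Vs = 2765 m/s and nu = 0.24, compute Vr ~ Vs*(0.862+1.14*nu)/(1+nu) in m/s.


Numerator factor = 0.862 + 1.14*0.24 = 1.1356
Denominator = 1 + 0.24 = 1.24
Vr = 2765 * 1.1356 / 1.24 = 2532.2 m/s

2532.2


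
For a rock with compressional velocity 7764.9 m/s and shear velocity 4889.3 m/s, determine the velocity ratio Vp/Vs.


Vp/Vs = 7764.9 / 4889.3
= 1.5881

1.5881


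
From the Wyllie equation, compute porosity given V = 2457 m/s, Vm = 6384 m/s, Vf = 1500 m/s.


1/V - 1/Vm = 1/2457 - 1/6384 = 0.00025036
1/Vf - 1/Vm = 1/1500 - 1/6384 = 0.00051003
phi = 0.00025036 / 0.00051003 = 0.4909

0.4909


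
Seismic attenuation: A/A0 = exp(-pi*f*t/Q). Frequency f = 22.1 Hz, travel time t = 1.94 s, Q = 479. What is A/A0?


pi*f*t/Q = pi*22.1*1.94/479 = 0.281195
A/A0 = exp(-0.281195) = 0.754881

0.754881


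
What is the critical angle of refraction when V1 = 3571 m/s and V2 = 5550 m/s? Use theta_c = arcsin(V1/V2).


V1/V2 = 3571/5550 = 0.643423
theta_c = arcsin(0.643423) = 40.0476 degrees

40.0476


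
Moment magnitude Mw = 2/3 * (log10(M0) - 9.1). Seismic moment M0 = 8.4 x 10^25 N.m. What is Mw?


log10(M0) = log10(8.4 x 10^25) = 25.9243
Mw = 2/3 * (25.9243 - 9.1)
= 2/3 * 16.8243
= 11.22

11.22


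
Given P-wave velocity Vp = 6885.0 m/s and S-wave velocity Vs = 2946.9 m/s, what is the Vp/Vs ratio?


Vp/Vs = 6885.0 / 2946.9
= 2.3364

2.3364


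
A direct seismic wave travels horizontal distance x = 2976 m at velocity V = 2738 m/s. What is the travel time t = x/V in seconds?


t = x / V
= 2976 / 2738
= 1.0869 s

1.0869


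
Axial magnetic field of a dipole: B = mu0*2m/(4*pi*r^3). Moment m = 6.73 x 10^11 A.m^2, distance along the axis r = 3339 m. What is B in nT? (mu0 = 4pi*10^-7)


m = 6.73 x 10^11 = 673000000000 A.m^2
2m = 1346000000000 A.m^2
r^3 = 3339^3 = 37226247219
B = (4pi*10^-7) * 1346000000000 / (4*pi * 37226247219) * 1e9
= 1691433.484693 / 467798819135.71 * 1e9
= 3615.7284 nT

3615.7284


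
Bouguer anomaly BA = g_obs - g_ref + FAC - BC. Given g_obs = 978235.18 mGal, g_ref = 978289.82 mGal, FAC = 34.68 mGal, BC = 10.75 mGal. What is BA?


BA = g_obs - g_ref + FAC - BC
= 978235.18 - 978289.82 + 34.68 - 10.75
= -30.71 mGal

-30.71


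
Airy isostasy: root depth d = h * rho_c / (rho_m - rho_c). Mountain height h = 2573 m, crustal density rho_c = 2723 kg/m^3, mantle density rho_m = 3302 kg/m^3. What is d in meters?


rho_m - rho_c = 3302 - 2723 = 579
d = 2573 * 2723 / 579
= 7006279 / 579
= 12100.65 m

12100.65


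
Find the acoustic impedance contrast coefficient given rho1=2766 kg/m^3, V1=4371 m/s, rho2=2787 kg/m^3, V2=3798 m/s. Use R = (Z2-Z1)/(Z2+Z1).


Z1 = 2766 * 4371 = 12090186
Z2 = 2787 * 3798 = 10585026
R = (10585026 - 12090186) / (10585026 + 12090186) = -1505160 / 22675212 = -0.0664

-0.0664


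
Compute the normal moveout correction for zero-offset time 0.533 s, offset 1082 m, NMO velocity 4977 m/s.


x/Vnmo = 1082/4977 = 0.2174
(x/Vnmo)^2 = 0.047263
t0^2 = 0.284089
sqrt(0.284089 + 0.047263) = 0.575632
dt = 0.575632 - 0.533 = 0.042632

0.042632


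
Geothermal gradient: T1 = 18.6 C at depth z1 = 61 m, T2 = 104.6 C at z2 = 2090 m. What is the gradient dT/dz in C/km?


dT = 104.6 - 18.6 = 86.0 C
dz = 2090 - 61 = 2029 m
gradient = dT/dz * 1000 = 86.0/2029 * 1000 = 42.3854 C/km

42.3854


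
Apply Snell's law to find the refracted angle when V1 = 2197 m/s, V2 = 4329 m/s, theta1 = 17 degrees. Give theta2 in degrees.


sin(theta1) = sin(17 deg) = 0.292372
sin(theta2) = V2/V1 * sin(theta1) = 4329/2197 * 0.292372 = 0.576093
theta2 = arcsin(0.576093) = 35.1762 degrees

35.1762


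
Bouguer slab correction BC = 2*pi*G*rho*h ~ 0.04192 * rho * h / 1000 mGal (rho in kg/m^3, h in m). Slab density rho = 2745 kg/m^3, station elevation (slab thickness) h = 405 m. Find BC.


BC = 0.04192 * rho * h / 1000
= 0.04192 * 2745 * 405 / 1000
= 46.6035 mGal

46.6035


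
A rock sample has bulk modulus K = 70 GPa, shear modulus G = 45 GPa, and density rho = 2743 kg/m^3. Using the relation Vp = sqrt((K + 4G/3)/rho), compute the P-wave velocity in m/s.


First compute the effective modulus:
K + 4G/3 = 70e9 + 4*45e9/3 = 130000000000.0 Pa
Then divide by density:
130000000000.0 / 2743 = 47393364.9289 Pa/(kg/m^3)
Take the square root:
Vp = sqrt(47393364.9289) = 6884.28 m/s

6884.28


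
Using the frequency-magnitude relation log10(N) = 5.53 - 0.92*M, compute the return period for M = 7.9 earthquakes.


log10(N) = 5.53 - 0.92*7.9 = -1.738
N = 10^-1.738 = 0.018281
T = 1/N = 1/0.018281 = 54.7016 years

54.7016


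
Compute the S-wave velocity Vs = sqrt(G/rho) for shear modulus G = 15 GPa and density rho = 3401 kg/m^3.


Convert G to Pa: G = 15e9 Pa
Compute G/rho = 15e9 / 3401 = 4410467.5096
Vs = sqrt(4410467.5096) = 2100.11 m/s

2100.11


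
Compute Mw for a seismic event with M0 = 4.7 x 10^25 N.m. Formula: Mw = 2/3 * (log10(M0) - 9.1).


log10(M0) = log10(4.7 x 10^25) = 25.6721
Mw = 2/3 * (25.6721 - 9.1)
= 2/3 * 16.5721
= 11.05

11.05


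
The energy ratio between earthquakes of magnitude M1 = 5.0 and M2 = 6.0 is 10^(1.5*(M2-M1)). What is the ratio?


M2 - M1 = 6.0 - 5.0 = 1.0
1.5 * 1.0 = 1.5
ratio = 10^1.5 = 31.62

31.62


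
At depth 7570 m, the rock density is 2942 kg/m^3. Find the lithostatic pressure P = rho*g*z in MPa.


P = rho * g * z / 1e6
= 2942 * 9.81 * 7570 / 1e6
= 218477921.4 / 1e6
= 218.4779 MPa

218.4779


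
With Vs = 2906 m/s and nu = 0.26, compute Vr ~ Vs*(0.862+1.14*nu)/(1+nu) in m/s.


Numerator factor = 0.862 + 1.14*0.26 = 1.1584
Denominator = 1 + 0.26 = 1.26
Vr = 2906 * 1.1584 / 1.26 = 2671.67 m/s

2671.67


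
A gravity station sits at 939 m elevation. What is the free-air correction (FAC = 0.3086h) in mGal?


FAC = 0.3086 * h
= 0.3086 * 939
= 289.7754 mGal

289.7754


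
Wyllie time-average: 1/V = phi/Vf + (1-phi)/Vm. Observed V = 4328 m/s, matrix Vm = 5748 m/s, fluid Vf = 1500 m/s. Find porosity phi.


1/V - 1/Vm = 1/4328 - 1/5748 = 5.708e-05
1/Vf - 1/Vm = 1/1500 - 1/5748 = 0.00049269
phi = 5.708e-05 / 0.00049269 = 0.1159

0.1159


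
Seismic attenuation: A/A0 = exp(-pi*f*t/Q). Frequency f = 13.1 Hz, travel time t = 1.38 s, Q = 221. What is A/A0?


pi*f*t/Q = pi*13.1*1.38/221 = 0.256985
A/A0 = exp(-0.256985) = 0.77338

0.77338


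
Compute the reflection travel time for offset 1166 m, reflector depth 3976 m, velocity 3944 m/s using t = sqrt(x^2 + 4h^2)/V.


x^2 + 4h^2 = 1166^2 + 4*3976^2 = 1359556 + 63234304 = 64593860
sqrt(64593860) = 8037.0305
t = 8037.0305 / 3944 = 2.0378 s

2.0378


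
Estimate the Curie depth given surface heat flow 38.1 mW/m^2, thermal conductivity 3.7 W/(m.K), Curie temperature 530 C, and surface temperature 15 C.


T_Curie - T_surf = 530 - 15 = 515 C
Convert q to W/m^2: 38.1 mW/m^2 = 0.0381 W/m^2
d = 515 * 3.7 / 0.0381 = 50013.12 m

50013.12


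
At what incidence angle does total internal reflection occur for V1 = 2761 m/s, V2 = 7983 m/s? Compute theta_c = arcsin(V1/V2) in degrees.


V1/V2 = 2761/7983 = 0.34586
theta_c = arcsin(0.34586) = 20.2343 degrees

20.2343


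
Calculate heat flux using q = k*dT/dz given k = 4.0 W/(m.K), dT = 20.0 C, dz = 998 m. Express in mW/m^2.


q = k * dT / dz * 1000
= 4.0 * 20.0 / 998 * 1000
= 0.08016 * 1000
= 80.1603 mW/m^2

80.1603


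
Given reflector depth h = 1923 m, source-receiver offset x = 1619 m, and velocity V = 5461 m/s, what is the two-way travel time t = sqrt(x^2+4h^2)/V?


x^2 + 4h^2 = 1619^2 + 4*1923^2 = 2621161 + 14791716 = 17412877
sqrt(17412877) = 4172.8739
t = 4172.8739 / 5461 = 0.7641 s

0.7641


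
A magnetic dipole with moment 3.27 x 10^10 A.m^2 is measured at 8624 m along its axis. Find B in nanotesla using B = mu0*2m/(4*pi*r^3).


m = 3.27 x 10^10 = 32700000000 A.m^2
2m = 65400000000 A.m^2
r^3 = 8624^3 = 641395994624
B = (4pi*10^-7) * 65400000000 / (4*pi * 641395994624) * 1e9
= 82184.063818 / 8060019779010.71 * 1e9
= 10.1965 nT

10.1965


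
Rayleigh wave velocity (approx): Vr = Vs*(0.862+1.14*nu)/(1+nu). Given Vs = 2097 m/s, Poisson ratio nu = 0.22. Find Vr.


Numerator factor = 0.862 + 1.14*0.22 = 1.1128
Denominator = 1 + 0.22 = 1.22
Vr = 2097 * 1.1128 / 1.22 = 1912.74 m/s

1912.74


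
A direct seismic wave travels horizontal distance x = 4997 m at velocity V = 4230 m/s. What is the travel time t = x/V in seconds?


t = x / V
= 4997 / 4230
= 1.1813 s

1.1813


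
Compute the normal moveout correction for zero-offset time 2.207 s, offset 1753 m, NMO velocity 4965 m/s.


x/Vnmo = 1753/4965 = 0.353072
(x/Vnmo)^2 = 0.124659
t0^2 = 4.870849
sqrt(4.870849 + 0.124659) = 2.235063
dt = 2.235063 - 2.207 = 0.028063

0.028063


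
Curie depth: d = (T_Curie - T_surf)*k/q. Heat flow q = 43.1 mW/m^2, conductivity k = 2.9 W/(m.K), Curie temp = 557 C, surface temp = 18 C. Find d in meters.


T_Curie - T_surf = 557 - 18 = 539 C
Convert q to W/m^2: 43.1 mW/m^2 = 0.0431 W/m^2
d = 539 * 2.9 / 0.0431 = 36266.82 m

36266.82


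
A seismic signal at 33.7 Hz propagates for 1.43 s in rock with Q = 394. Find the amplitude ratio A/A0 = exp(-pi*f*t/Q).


pi*f*t/Q = pi*33.7*1.43/394 = 0.384255
A/A0 = exp(-0.384255) = 0.680958

0.680958


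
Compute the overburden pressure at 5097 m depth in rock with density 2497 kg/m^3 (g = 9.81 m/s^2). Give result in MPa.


P = rho * g * z / 1e6
= 2497 * 9.81 * 5097 / 1e6
= 124853920.29 / 1e6
= 124.8539 MPa

124.8539


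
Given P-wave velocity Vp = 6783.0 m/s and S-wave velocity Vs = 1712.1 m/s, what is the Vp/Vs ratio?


Vp/Vs = 6783.0 / 1712.1
= 3.9618

3.9618


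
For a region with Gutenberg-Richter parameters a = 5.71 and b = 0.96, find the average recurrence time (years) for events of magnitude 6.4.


log10(N) = 5.71 - 0.96*6.4 = -0.434
N = 10^-0.434 = 0.368129
T = 1/N = 1/0.368129 = 2.7164 years

2.7164


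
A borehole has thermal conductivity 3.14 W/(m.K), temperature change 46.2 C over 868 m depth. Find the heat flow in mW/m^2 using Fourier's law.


q = k * dT / dz * 1000
= 3.14 * 46.2 / 868 * 1000
= 0.167129 * 1000
= 167.129 mW/m^2

167.129


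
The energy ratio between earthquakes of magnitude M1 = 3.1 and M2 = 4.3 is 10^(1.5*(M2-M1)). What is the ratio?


M2 - M1 = 4.3 - 3.1 = 1.2
1.5 * 1.2 = 1.8
ratio = 10^1.8 = 63.1

63.1


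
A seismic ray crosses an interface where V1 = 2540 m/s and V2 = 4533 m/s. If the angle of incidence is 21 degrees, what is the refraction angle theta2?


sin(theta1) = sin(21 deg) = 0.358368
sin(theta2) = V2/V1 * sin(theta1) = 4533/2540 * 0.358368 = 0.63956
theta2 = arcsin(0.63956) = 39.759 degrees

39.759


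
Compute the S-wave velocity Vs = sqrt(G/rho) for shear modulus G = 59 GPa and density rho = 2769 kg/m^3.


Convert G to Pa: G = 59e9 Pa
Compute G/rho = 59e9 / 2769 = 21307331.1665
Vs = sqrt(21307331.1665) = 4615.99 m/s

4615.99


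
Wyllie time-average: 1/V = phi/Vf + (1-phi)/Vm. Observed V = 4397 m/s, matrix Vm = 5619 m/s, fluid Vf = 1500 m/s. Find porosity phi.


1/V - 1/Vm = 1/4397 - 1/5619 = 4.946e-05
1/Vf - 1/Vm = 1/1500 - 1/5619 = 0.0004887
phi = 4.946e-05 / 0.0004887 = 0.1012

0.1012


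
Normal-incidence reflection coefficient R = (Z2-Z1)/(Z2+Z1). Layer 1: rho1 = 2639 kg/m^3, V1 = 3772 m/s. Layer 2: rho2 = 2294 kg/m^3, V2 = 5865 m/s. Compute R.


Z1 = 2639 * 3772 = 9954308
Z2 = 2294 * 5865 = 13454310
R = (13454310 - 9954308) / (13454310 + 9954308) = 3500002 / 23408618 = 0.1495

0.1495


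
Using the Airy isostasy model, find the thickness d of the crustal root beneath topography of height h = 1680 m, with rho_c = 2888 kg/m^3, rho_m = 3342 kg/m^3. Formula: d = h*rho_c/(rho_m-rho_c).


rho_m - rho_c = 3342 - 2888 = 454
d = 1680 * 2888 / 454
= 4851840 / 454
= 10686.87 m

10686.87


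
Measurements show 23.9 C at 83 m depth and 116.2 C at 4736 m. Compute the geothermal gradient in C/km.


dT = 116.2 - 23.9 = 92.3 C
dz = 4736 - 83 = 4653 m
gradient = dT/dz * 1000 = 92.3/4653 * 1000 = 19.8367 C/km

19.8367


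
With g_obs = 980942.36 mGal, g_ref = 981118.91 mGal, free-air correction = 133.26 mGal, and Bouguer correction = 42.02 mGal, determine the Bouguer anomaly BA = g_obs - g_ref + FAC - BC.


BA = g_obs - g_ref + FAC - BC
= 980942.36 - 981118.91 + 133.26 - 42.02
= -85.31 mGal

-85.31


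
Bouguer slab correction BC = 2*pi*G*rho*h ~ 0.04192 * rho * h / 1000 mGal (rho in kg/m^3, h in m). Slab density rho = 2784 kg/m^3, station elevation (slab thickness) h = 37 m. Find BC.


BC = 0.04192 * rho * h / 1000
= 0.04192 * 2784 * 37 / 1000
= 4.3181 mGal

4.3181


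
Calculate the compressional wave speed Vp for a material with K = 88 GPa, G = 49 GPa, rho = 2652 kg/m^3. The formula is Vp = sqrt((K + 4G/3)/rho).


First compute the effective modulus:
K + 4G/3 = 88e9 + 4*49e9/3 = 153333333333.33 Pa
Then divide by density:
153333333333.33 / 2652 = 57817998.9945 Pa/(kg/m^3)
Take the square root:
Vp = sqrt(57817998.9945) = 7603.81 m/s

7603.81


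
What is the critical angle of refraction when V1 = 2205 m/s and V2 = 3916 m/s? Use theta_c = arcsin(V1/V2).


V1/V2 = 2205/3916 = 0.563075
theta_c = arcsin(0.563075) = 34.2687 degrees

34.2687


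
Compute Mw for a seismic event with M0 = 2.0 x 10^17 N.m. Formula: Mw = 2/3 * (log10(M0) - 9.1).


log10(M0) = log10(2.0 x 10^17) = 17.301
Mw = 2/3 * (17.301 - 9.1)
= 2/3 * 8.201
= 5.47

5.47


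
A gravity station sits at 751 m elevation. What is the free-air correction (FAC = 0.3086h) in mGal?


FAC = 0.3086 * h
= 0.3086 * 751
= 231.7586 mGal

231.7586


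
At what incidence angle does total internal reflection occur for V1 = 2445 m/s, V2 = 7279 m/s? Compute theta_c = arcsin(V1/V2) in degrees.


V1/V2 = 2445/7279 = 0.335898
theta_c = arcsin(0.335898) = 19.6271 degrees

19.6271


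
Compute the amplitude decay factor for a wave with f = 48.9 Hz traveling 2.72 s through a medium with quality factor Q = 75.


pi*f*t/Q = pi*48.9*2.72/75 = 5.571426
A/A0 = exp(-5.571426) = 0.003805

0.003805


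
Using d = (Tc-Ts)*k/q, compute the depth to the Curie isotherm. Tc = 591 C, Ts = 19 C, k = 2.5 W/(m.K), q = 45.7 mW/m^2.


T_Curie - T_surf = 591 - 19 = 572 C
Convert q to W/m^2: 45.7 mW/m^2 = 0.0457 W/m^2
d = 572 * 2.5 / 0.0457 = 31291.03 m

31291.03


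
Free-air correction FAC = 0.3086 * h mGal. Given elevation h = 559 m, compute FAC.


FAC = 0.3086 * h
= 0.3086 * 559
= 172.5074 mGal

172.5074


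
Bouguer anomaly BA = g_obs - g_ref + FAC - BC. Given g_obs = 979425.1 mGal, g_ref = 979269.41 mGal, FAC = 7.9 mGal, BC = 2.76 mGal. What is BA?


BA = g_obs - g_ref + FAC - BC
= 979425.1 - 979269.41 + 7.9 - 2.76
= 160.83 mGal

160.83


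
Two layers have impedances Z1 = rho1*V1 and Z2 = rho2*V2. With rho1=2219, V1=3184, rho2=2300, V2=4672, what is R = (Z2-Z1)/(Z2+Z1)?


Z1 = 2219 * 3184 = 7065296
Z2 = 2300 * 4672 = 10745600
R = (10745600 - 7065296) / (10745600 + 7065296) = 3680304 / 17810896 = 0.2066

0.2066


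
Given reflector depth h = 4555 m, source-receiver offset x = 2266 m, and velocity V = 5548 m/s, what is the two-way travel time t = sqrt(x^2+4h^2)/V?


x^2 + 4h^2 = 2266^2 + 4*4555^2 = 5134756 + 82992100 = 88126856
sqrt(88126856) = 9387.5905
t = 9387.5905 / 5548 = 1.6921 s

1.6921


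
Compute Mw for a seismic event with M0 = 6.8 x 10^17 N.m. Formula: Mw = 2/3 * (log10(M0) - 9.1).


log10(M0) = log10(6.8 x 10^17) = 17.8325
Mw = 2/3 * (17.8325 - 9.1)
= 2/3 * 8.7325
= 5.82

5.82


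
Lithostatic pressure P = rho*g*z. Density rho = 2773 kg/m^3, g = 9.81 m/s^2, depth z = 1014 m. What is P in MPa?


P = rho * g * z / 1e6
= 2773 * 9.81 * 1014 / 1e6
= 27583973.82 / 1e6
= 27.584 MPa

27.584


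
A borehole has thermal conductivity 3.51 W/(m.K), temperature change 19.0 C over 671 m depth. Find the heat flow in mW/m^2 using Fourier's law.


q = k * dT / dz * 1000
= 3.51 * 19.0 / 671 * 1000
= 0.099389 * 1000
= 99.389 mW/m^2

99.389


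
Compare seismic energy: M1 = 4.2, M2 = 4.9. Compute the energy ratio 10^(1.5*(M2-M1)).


M2 - M1 = 4.9 - 4.2 = 0.7
1.5 * 0.7 = 1.05
ratio = 10^1.05 = 11.22

11.22


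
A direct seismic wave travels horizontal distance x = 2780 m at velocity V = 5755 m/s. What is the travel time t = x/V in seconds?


t = x / V
= 2780 / 5755
= 0.4831 s

0.4831


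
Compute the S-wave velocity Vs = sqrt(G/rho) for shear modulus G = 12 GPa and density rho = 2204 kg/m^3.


Convert G to Pa: G = 12e9 Pa
Compute G/rho = 12e9 / 2204 = 5444646.098
Vs = sqrt(5444646.098) = 2333.38 m/s

2333.38


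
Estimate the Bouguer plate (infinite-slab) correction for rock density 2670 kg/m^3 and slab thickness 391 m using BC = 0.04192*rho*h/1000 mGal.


BC = 0.04192 * rho * h / 1000
= 0.04192 * 2670 * 391 / 1000
= 43.7632 mGal

43.7632


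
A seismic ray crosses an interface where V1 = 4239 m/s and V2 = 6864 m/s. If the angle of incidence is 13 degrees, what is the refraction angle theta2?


sin(theta1) = sin(13 deg) = 0.224951
sin(theta2) = V2/V1 * sin(theta1) = 6864/4239 * 0.224951 = 0.364252
theta2 = arcsin(0.364252) = 21.3616 degrees

21.3616


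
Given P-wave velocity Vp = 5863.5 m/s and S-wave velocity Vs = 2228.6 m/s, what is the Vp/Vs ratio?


Vp/Vs = 5863.5 / 2228.6
= 2.631

2.631


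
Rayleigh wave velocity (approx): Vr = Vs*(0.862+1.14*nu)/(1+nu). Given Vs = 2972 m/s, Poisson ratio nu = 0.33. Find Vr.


Numerator factor = 0.862 + 1.14*0.33 = 1.2382
Denominator = 1 + 0.33 = 1.33
Vr = 2972 * 1.2382 / 1.33 = 2766.86 m/s

2766.86


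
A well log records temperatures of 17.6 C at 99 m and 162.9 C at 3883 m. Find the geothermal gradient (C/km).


dT = 162.9 - 17.6 = 145.3 C
dz = 3883 - 99 = 3784 m
gradient = dT/dz * 1000 = 145.3/3784 * 1000 = 38.3985 C/km

38.3985


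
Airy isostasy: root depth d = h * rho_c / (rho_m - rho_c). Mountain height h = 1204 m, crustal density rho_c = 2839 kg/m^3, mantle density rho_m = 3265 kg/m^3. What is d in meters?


rho_m - rho_c = 3265 - 2839 = 426
d = 1204 * 2839 / 426
= 3418156 / 426
= 8023.84 m

8023.84


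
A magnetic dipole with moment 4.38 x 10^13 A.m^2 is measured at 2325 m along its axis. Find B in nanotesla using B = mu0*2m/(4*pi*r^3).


m = 4.38 x 10^13 = 43800000000000 A.m^2
2m = 87600000000000 A.m^2
r^3 = 2325^3 = 12568078125
B = (4pi*10^-7) * 87600000000000 / (4*pi * 12568078125) * 1e9
= 110081406.581786 / 157935127628.97 * 1e9
= 697003.9423 nT

697003.9423


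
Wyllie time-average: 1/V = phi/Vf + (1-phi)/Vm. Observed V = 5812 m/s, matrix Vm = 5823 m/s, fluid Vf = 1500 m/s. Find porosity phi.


1/V - 1/Vm = 1/5812 - 1/5823 = 3.3e-07
1/Vf - 1/Vm = 1/1500 - 1/5823 = 0.00049493
phi = 3.3e-07 / 0.00049493 = 0.0007

7.000000e-04


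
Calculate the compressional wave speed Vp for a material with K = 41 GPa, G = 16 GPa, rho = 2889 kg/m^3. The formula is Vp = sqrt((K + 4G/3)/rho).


First compute the effective modulus:
K + 4G/3 = 41e9 + 4*16e9/3 = 62333333333.33 Pa
Then divide by density:
62333333333.33 / 2889 = 21576093.2272 Pa/(kg/m^3)
Take the square root:
Vp = sqrt(21576093.2272) = 4645.01 m/s

4645.01


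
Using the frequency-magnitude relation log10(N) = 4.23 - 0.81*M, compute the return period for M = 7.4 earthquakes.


log10(N) = 4.23 - 0.81*7.4 = -1.764
N = 10^-1.764 = 0.017219
T = 1/N = 1/0.017219 = 58.0764 years

58.0764


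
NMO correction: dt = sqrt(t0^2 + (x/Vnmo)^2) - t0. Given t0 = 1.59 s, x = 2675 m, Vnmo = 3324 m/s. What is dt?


x/Vnmo = 2675/3324 = 0.804753
(x/Vnmo)^2 = 0.647628
t0^2 = 2.5281
sqrt(2.5281 + 0.647628) = 1.782057
dt = 1.782057 - 1.59 = 0.192057

0.192057


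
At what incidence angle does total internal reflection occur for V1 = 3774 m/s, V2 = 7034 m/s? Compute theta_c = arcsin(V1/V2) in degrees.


V1/V2 = 3774/7034 = 0.536537
theta_c = arcsin(0.536537) = 32.4482 degrees

32.4482


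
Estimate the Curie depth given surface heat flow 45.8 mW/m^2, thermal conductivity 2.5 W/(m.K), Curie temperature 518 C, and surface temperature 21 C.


T_Curie - T_surf = 518 - 21 = 497 C
Convert q to W/m^2: 45.8 mW/m^2 = 0.0458 W/m^2
d = 497 * 2.5 / 0.0458 = 27128.82 m

27128.82


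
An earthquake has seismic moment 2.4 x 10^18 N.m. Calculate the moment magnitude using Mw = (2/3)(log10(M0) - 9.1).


log10(M0) = log10(2.4 x 10^18) = 18.3802
Mw = 2/3 * (18.3802 - 9.1)
= 2/3 * 9.2802
= 6.19

6.19


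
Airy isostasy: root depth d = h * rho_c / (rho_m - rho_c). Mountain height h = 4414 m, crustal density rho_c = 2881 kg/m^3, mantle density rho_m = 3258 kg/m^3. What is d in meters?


rho_m - rho_c = 3258 - 2881 = 377
d = 4414 * 2881 / 377
= 12716734 / 377
= 33731.39 m

33731.39
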